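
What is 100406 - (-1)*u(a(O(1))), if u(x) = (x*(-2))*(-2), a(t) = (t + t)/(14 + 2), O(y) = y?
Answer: 200813/2 ≈ 1.0041e+5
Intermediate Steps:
a(t) = t/8 (a(t) = (2*t)/16 = (2*t)*(1/16) = t/8)
u(x) = 4*x (u(x) = -2*x*(-2) = 4*x)
100406 - (-1)*u(a(O(1))) = 100406 - (-1)*4*((⅛)*1) = 100406 - (-1)*4*(⅛) = 100406 - (-1)/2 = 100406 - 1*(-½) = 100406 + ½ = 200813/2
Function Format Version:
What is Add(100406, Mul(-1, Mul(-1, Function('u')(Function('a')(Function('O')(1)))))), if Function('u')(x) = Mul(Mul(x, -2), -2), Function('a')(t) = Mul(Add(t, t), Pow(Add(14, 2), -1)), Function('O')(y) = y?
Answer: Rational(200813, 2) ≈ 1.0041e+5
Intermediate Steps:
Function('a')(t) = Mul(Rational(1, 8), t) (Function('a')(t) = Mul(Mul(2, t), Pow(16, -1)) = Mul(Mul(2, t), Rational(1, 16)) = Mul(Rational(1, 8), t))
Function('u')(x) = Mul(4, x) (Function('u')(x) = Mul(Mul(-2, x), -2) = Mul(4, x))
Add(100406, Mul(-1, Mul(-1, Function('u')(Function('a')(Function('O')(1)))))) = Add(100406, Mul(-1, Mul(-1, Mul(4, Mul(Rational(1, 8), 1))))) = Add(100406, Mul(-1, Mul(-1, Mul(4, Rational(1, 8))))) = Add(100406, Mul(-1, Mul(-1, Rational(1, 2)))) = Add(100406, Mul(-1, Rational(-1, 2))) = Add(100406, Rational(1, 2)) = Rational(200813, 2)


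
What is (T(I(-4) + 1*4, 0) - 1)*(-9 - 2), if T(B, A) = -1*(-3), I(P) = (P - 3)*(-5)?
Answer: -22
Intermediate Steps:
I(P) = 15 - 5*P (I(P) = (-3 + P)*(-5) = 15 - 5*P)
T(B, A) = 3
(T(I(-4) + 1*4, 0) - 1)*(-9 - 2) = (3 - 1)*(-9 - 2) = 2*(-11) = -22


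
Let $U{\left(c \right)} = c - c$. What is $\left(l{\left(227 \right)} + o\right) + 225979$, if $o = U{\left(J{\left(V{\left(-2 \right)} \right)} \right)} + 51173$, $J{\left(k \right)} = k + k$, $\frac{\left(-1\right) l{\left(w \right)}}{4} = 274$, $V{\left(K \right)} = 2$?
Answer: $276056$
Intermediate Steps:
$l{\left(w \right)} = -1096$ ($l{\left(w \right)} = \left(-4\right) 274 = -1096$)
$J{\left(k \right)} = 2 k$
$U{\left(c \right)} = 0$
$o = 51173$ ($o = 0 + 51173 = 51173$)
$\left(l{\left(227 \right)} + o\right) + 225979 = \left(-1096 + 51173\right) + 225979 = 50077 + 225979 = 276056$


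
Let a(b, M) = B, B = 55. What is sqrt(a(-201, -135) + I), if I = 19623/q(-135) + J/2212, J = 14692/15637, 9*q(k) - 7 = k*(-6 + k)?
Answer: sqrt(1742707630973270089893086)/164661143962 ≈ 8.0172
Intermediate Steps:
q(k) = 7/9 + k*(-6 + k)/9 (q(k) = 7/9 + (k*(-6 + k))/9 = 7/9 + k*(-6 + k)/9)
J = 14692/15637 (J = 14692*(1/15637) = 14692/15637 ≈ 0.93957)
a(b, M) = 55
I = 1527236764693/164661143962 (I = 19623/(7/9 - 2/3*(-135) + (1/9)*(-135)**2) + (14692/15637)/2212 = 19623/(7/9 + 90 + (1/9)*18225) + (14692/15637)*(1/2212) = 19623/(7/9 + 90 + 2025) + 3673/8647261 = 19623/(19042/9) + 3673/8647261 = 19623*(9/19042) + 3673/8647261 = 176607/19042 + 3673/8647261 = 1527236764693/164661143962 ≈ 9.2750)
sqrt(a(-201, -135) + I) = sqrt(55 + 1527236764693/164661143962) = sqrt(10583599682603/164661143962) = sqrt(1742707630973270089893086)/164661143962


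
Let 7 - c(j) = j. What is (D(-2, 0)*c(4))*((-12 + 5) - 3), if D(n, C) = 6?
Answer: -180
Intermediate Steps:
c(j) = 7 - j
(D(-2, 0)*c(4))*((-12 + 5) - 3) = (6*(7 - 1*4))*((-12 + 5) - 3) = (6*(7 - 4))*(-7 - 3) = (6*3)*(-10) = 18*(-10) = -180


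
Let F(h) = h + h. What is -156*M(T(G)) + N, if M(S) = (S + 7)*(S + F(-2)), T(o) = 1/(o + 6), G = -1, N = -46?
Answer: 105554/25 ≈ 4222.2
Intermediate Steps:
T(o) = 1/(6 + o)
F(h) = 2*h
M(S) = (-4 + S)*(7 + S) (M(S) = (S + 7)*(S + 2*(-2)) = (7 + S)*(S - 4) = (7 + S)*(-4 + S) = (-4 + S)*(7 + S))
-156*M(T(G)) + N = -156*(-28 + (1/(6 - 1))**2 + 3/(6 - 1)) - 46 = -156*(-28 + (1/5)**2 + 3/5) - 46 = -156*(-28 + (1/5)**2 + 3*(1/5)) - 46 = -156*(-28 + 1/25 + 3/5) - 46 = -156*(-684/25) - 46 = 106704/25 - 46 = 105554/25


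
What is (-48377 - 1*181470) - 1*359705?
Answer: -589552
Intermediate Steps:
(-48377 - 1*181470) - 1*359705 = (-48377 - 181470) - 359705 = -229847 - 359705 = -589552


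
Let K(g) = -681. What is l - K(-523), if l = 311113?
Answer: 311794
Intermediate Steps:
l - K(-523) = 311113 - 1*(-681) = 311113 + 681 = 311794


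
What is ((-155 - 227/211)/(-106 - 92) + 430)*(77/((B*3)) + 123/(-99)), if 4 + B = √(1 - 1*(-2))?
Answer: -11761347952/2987127 - 62991152*√3/74061 ≈ -5410.5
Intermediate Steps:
B = -4 + √3 (B = -4 + √(1 - 1*(-2)) = -4 + √(1 + 2) = -4 + √3 ≈ -2.2679)
((-155 - 227/211)/(-106 - 92) + 430)*(77/((B*3)) + 123/(-99)) = ((-155 - 227/211)/(-106 - 92) + 430)*(77/(((-4 + √3)*3)) + 123/(-99)) = ((-155 - 227*1/211)/(-198) + 430)*(77/(-12 + 3*√3) + 123*(-1/99)) = ((-155 - 227/211)*(-1/198) + 430)*(77/(-12 + 3*√3) - 41/33) = (-32932/211*(-1/198) + 430)*(-41/33 + 77/(-12 + 3*√3)) = (16466/20889 + 430)*(-41/33 + 77/(-12 + 3*√3)) = 8998736*(-41/33 + 77/(-12 + 3*√3))/20889 = -368948176/689337 + 62991152/(1899*(-12 + 3*√3))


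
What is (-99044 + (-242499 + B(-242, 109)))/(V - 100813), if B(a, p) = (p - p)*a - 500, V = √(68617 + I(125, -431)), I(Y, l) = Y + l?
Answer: 34482380959/10163192658 + 342043*√68311/10163192658 ≈ 3.4017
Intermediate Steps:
V = √68311 (V = √(68617 + (125 - 431)) = √(68617 - 306) = √68311 ≈ 261.36)
B(a, p) = -500 (B(a, p) = 0*a - 500 = 0 - 500 = -500)
(-99044 + (-242499 + B(-242, 109)))/(V - 100813) = (-99044 + (-242499 - 500))/(√68311 - 100813) = (-99044 - 242999)/(-100813 + √68311) = -342043/(-100813 + √68311)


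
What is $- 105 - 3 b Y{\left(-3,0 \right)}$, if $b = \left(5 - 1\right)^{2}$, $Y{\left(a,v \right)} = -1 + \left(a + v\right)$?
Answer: $-20160$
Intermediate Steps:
$Y{\left(a,v \right)} = -1 + a + v$
$b = 16$ ($b = 4^{2} = 16$)
$- 105 - 3 b Y{\left(-3,0 \right)} = - 105 \left(-3\right) 16 \left(-1 - 3 + 0\right) = - 105 \left(\left(-48\right) \left(-4\right)\right) = \left(-105\right) 192 = -20160$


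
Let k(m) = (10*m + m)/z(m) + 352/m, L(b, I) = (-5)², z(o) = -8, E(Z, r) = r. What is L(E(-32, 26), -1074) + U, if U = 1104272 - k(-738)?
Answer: 1628445305/1476 ≈ 1.1033e+6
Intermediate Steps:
L(b, I) = 25
k(m) = 352/m - 11*m/8 (k(m) = (10*m + m)/(-8) + 352/m = (11*m)*(-⅛) + 352/m = -11*m/8 + 352/m = 352/m - 11*m/8)
U = 1628408405/1476 (U = 1104272 - (352/(-738) - 11/8*(-738)) = 1104272 - (352*(-1/738) + 4059/4) = 1104272 - (-176/369 + 4059/4) = 1104272 - 1*1497067/1476 = 1104272 - 1497067/1476 = 1628408405/1476 ≈ 1.1033e+6)
L(E(-32, 26), -1074) + U = 25 + 1628408405/1476 = 1628445305/1476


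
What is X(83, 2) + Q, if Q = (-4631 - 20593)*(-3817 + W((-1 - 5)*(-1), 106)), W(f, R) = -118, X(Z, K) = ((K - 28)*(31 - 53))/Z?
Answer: 8238285092/83 ≈ 9.9256e+7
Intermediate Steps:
X(Z, K) = (616 - 22*K)/Z (X(Z, K) = ((-28 + K)*(-22))/Z = (616 - 22*K)/Z)
Q = 99256440 (Q = (-4631 - 20593)*(-3817 - 118) = -25224*(-3935) = 99256440)
X(83, 2) + Q = 22*(28 - 1*2)/83 + 99256440 = 22*(1/83)*(28 - 2) + 99256440 = 22*(1/83)*26 + 99256440 = 572/83 + 99256440 = 8238285092/83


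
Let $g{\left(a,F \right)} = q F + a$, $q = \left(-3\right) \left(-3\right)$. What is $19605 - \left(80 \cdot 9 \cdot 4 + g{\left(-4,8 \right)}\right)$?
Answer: $16657$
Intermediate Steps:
$q = 9$
$g{\left(a,F \right)} = a + 9 F$ ($g{\left(a,F \right)} = 9 F + a = a + 9 F$)
$19605 - \left(80 \cdot 9 \cdot 4 + g{\left(-4,8 \right)}\right) = 19605 - \left(80 \cdot 9 \cdot 4 + \left(-4 + 9 \cdot 8\right)\right) = 19605 - \left(80 \cdot 36 + \left(-4 + 72\right)\right) = 19605 - \left(2880 + 68\right) = 19605 - 2948 = 16657$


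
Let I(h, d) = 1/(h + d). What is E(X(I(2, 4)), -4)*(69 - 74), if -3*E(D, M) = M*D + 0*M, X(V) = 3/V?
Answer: -120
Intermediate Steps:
I(h, d) = 1/(d + h)
E(D, M) = -D*M/3 (E(D, M) = -(M*D + 0*M)/3 = -(D*M + 0)/3 = -D*M/3)
E(X(I(2, 4)), -4)*(69 - 74) = (-1/3*3/(1/(4 + 2))*(-4))*(69 - 74) = -1/3*3/(1/6)*(-4)*(-5) = -1/3*3*6*(-4)*(-5) = -1/3*18*(-4)*(-5) = 24*(-5) = -120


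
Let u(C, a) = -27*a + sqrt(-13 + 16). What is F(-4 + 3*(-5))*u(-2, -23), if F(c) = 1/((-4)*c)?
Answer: 621/76 + sqrt(3)/76 ≈ 8.1938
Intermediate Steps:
u(C, a) = sqrt(3) - 27*a (u(C, a) = -27*a + sqrt(3) = sqrt(3) - 27*a)
F(c) = -1/(4*c)
F(-4 + 3*(-5))*u(-2, -23) = (-1/(4*(-4 + 3*(-5))))*(sqrt(3) - 27*(-23)) = (-1/(4*(-4 - 15)))*(sqrt(3) + 621) = (-1/4/(-19))*(621 + sqrt(3)) = (-1/4*(-1/19))*(621 + sqrt(3)) = (621 + sqrt(3))/76 = 621/76 + sqrt(3)/76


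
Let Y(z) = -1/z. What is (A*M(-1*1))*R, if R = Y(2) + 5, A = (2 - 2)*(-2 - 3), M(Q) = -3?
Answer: 0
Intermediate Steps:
A = 0 (A = 0*(-5) = 0)
R = 9/2 (R = -1/2 + 5 = 9/2 ≈ 4.5000)
(A*M(-1*1))*R = (0*(-3))*(9/2) = 0*(9/2) = 0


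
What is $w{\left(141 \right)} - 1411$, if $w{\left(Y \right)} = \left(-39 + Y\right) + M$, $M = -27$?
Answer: $-1336$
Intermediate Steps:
$w{\left(Y \right)} = -66 + Y$ ($w{\left(Y \right)} = \left(-39 + Y\right) - 27 = -66 + Y$)
$w{\left(141 \right)} - 1411 = \left(-66 + 141\right) - 1411 = 75 - 1411 = -1336$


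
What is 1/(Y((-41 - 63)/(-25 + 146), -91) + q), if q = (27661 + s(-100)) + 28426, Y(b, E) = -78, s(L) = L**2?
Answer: 1/66009 ≈ 1.5149e-5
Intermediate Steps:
q = 66087 (q = (27661 + (-100)**2) + 28426 = (27661 + 10000) + 28426 = 37661 + 28426 = 66087)
1/(Y((-41 - 63)/(-25 + 146), -91) + q) = 1/(-78 + 66087) = 1/66009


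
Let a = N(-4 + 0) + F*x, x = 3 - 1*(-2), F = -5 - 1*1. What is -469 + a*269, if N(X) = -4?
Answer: -9615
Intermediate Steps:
F = -6 (F = -5 - 1 = -6)
x = 5 (x = 3 + 2 = 5)
a = -34 (a = -4 - 6*5 = -4 - 30 = -34)
-469 + a*269 = -469 - 34*269 = -469 - 9146 = -9615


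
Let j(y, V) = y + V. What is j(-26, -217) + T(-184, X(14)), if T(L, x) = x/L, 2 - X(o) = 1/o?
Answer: -625995/2576 ≈ -243.01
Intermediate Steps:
j(y, V) = V + y
X(o) = 2 - 1/o
j(-26, -217) + T(-184, X(14)) = (-217 - 26) + (2 - 1/14)/(-184) = -243 + (2 - 1*1/14)*(-1/184) = -243 + (2 - 1/14)*(-1/184) = -243 + (27/14)*(-1/184) = -243 - 27/2576 = -625995/2576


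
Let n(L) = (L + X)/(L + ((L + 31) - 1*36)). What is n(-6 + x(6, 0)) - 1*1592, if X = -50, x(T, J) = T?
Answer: -1582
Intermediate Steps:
n(L) = (-50 + L)/(-5 + 2*L) (n(L) = (L - 50)/(L + ((L + 31) - 1*36)) = (-50 + L)/(L + ((31 + L) - 36)) = (-50 + L)/(L + (-5 + L)) = (-50 + L)/(-5 + 2*L))
n(-6 + x(6, 0)) - 1*1592 = (-50 + (-6 + 6))/(-5 + 2*(-6 + 6)) - 1*1592 = (-50 + 0)/(-5 + 2*0) - 1592 = -50/(-5 + 0) - 1592 = -50/(-5) - 1592 = -⅕*(-50) - 1592 = 10 - 1592 = -1582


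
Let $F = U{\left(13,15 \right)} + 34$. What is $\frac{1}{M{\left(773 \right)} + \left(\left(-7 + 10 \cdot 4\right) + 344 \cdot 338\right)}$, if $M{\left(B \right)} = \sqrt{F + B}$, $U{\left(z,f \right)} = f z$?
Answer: $\frac{116305}{13526852023} - \frac{\sqrt{1002}}{13526852023} \approx 8.5957 \cdot 10^{-6}$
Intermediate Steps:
$F = 229$ ($F = 15 \cdot 13 + 34 = 195 + 34 = 229$)
$M{\left(B \right)} = \sqrt{229 + B}$
$\frac{1}{M{\left(773 \right)} + \left(\left(-7 + 10 \cdot 4\right) + 344 \cdot 338\right)} = \frac{1}{\sqrt{229 + 773} + \left(\left(-7 + 10 \cdot 4\right) + 344 \cdot 338\right)} = \frac{1}{\sqrt{1002} + \left(\left(-7 + 40\right) + 116272\right)} = \frac{1}{\sqrt{1002} + \left(33 + 116272\right)} = \frac{1}{\sqrt{1002} + 116305} = \frac{1}{116305 + \sqrt{1002}}$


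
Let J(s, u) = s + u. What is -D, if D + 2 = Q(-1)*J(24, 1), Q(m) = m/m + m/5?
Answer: -18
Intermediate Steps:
Q(m) = 1 + m/5 (Q(m) = 1 + m*(⅕) = 1 + m/5)
D = 18 (D = -2 + (1 + (⅕)*(-1))*(24 + 1) = -2 + (1 - ⅕)*25 = -2 + (⅘)*25 = -2 + 20 = 18)
-D = -1*18 = -18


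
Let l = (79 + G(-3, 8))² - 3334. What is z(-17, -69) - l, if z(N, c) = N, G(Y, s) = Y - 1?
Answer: -2308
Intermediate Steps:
G(Y, s) = -1 + Y
l = 2291 (l = (79 + (-1 - 3))² - 3334 = (79 - 4)² - 3334 = 75² - 3334 = 5625 - 3334 = 2291)
z(-17, -69) - l = -17 - 1*2291 = -17 - 2291 = -2308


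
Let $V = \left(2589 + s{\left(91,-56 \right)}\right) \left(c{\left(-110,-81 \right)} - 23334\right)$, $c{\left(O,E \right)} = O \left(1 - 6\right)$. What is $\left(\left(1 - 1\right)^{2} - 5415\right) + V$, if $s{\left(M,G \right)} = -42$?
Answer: $-58036263$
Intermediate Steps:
$c{\left(O,E \right)} = - 5 O$ ($c{\left(O,E \right)} = O \left(-5\right) = - 5 O$)
$V = -58030848$ ($V = \left(2589 - 42\right) \left(\left(-5\right) \left(-110\right) - 23334\right) = 2547 \left(550 - 23334\right) = 2547 \left(-22784\right) = -58030848$)
$\left(\left(1 - 1\right)^{2} - 5415\right) + V = \left(\left(1 - 1\right)^{2} - 5415\right) - 58030848 = \left(0^{2} - 5415\right) - 58030848 = \left(0 - 5415\right) - 58030848 = -5415 - 58030848 = -58036263$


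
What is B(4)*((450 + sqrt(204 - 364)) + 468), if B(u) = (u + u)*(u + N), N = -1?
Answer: 22032 + 96*I*sqrt(10) ≈ 22032.0 + 303.58*I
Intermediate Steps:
B(u) = 2*u*(-1 + u) (B(u) = (u + u)*(u - 1) = (2*u)*(-1 + u) = 2*u*(-1 + u))
B(4)*((450 + sqrt(204 - 364)) + 468) = (2*4*(-1 + 4))*((450 + sqrt(204 - 364)) + 468) = (2*4*3)*((450 + sqrt(-160)) + 468) = 24*((450 + 4*I*sqrt(10)) + 468) = 24*(918 + 4*I*sqrt(10)) = 22032 + 96*I*sqrt(10)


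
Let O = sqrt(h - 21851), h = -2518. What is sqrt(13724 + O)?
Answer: sqrt(13724 + I*sqrt(24369)) ≈ 117.15 + 0.6663*I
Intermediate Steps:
O = I*sqrt(24369) (O = sqrt(-2518 - 21851) = sqrt(-24369) = I*sqrt(24369) ≈ 156.11*I)
sqrt(13724 + O) = sqrt(13724 + I*sqrt(24369))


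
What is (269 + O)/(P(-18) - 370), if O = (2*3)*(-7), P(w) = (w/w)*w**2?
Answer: -227/46 ≈ -4.9348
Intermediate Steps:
P(w) = w**2 (P(w) = 1*w**2 = w**2)
O = -42 (O = 6*(-7) = -42)
(269 + O)/(P(-18) - 370) = (269 - 42)/((-18)**2 - 370) = 227/(324 - 370) = 227/(-46) = 227*(-1/46) = -227/46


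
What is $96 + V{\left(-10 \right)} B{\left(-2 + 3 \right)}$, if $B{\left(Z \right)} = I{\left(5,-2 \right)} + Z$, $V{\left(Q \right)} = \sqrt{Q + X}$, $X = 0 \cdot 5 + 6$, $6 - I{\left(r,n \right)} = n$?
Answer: $96 + 18 i \approx 96.0 + 18.0 i$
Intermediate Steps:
$I{\left(r,n \right)} = 6 - n$
$X = 6$ ($X = 0 + 6 = 6$)
$V{\left(Q \right)} = \sqrt{6 + Q}$ ($V{\left(Q \right)} = \sqrt{Q + 6} = \sqrt{6 + Q}$)
$B{\left(Z \right)} = 8 + Z$ ($B{\left(Z \right)} = \left(6 - -2\right) + Z = \left(6 + 2\right) + Z = 8 + Z$)
$96 + V{\left(-10 \right)} B{\left(-2 + 3 \right)} = 96 + \sqrt{6 - 10} \left(8 + \left(-2 + 3\right)\right) = 96 + \sqrt{-4} \left(8 + 1\right) = 96 + 2 i 9 = 96 + 18 i$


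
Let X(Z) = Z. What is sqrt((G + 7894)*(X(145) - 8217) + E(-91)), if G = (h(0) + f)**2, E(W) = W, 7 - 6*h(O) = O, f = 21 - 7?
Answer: I*sqrt(590195189)/3 ≈ 8098.0*I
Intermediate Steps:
f = 14
h(O) = 7/6 - O/6
G = 8281/36 (G = ((7/6 - 1/6*0) + 14)**2 = ((7/6 + 0) + 14)**2 = (7/6 + 14)**2 = (91/6)**2 = 8281/36 ≈ 230.03)
sqrt((G + 7894)*(X(145) - 8217) + E(-91)) = sqrt((8281/36 + 7894)*(145 - 8217) - 91) = sqrt((292465/36)*(-8072) - 91) = sqrt(-590194370/9 - 91) = sqrt(-590195189/9) = I*sqrt(590195189)/3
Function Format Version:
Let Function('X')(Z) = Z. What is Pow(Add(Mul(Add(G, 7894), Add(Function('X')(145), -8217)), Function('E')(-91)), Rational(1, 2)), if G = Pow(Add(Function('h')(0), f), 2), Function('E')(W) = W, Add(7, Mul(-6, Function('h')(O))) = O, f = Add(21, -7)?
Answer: Mul(Rational(1, 3), I, Pow(590195189, Rational(1, 2))) ≈ Mul(8098.0, I)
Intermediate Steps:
f = 14
Function('h')(O) = Add(Rational(7, 6), Mul(Rational(-1, 6), O))
G = Rational(8281, 36) (G = Pow(Add(Add(Rational(7, 6), Mul(Rational(-1, 6), 0)), 14), 2) = Pow(Add(Add(Rational(7, 6), 0), 14), 2) = Pow(Add(Rational(7, 6), 14), 2) = Pow(Rational(91, 6), 2) = Rational(8281, 36) ≈ 230.03)
Pow(Add(Mul(Add(G, 7894), Add(Function('X')(145), -8217)), Function('E')(-91)), Rational(1, 2)) = Pow(Add(Mul(Add(Rational(8281, 36), 7894), Add(145, -8217)), -91), Rational(1, 2)) = Pow(Add(Mul(Rational(292465, 36), -8072), -91), Rational(1, 2)) = Pow(Add(Rational(-590194370, 9), -91), Rational(1, 2)) = Pow(Rational(-590195189, 9), Rational(1, 2)) = Mul(Rational(1, 3), I, Pow(590195189, Rational(1, 2)))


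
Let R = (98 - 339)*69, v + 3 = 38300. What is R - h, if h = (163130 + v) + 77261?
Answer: -295317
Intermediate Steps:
v = 38297 (v = -3 + 38300 = 38297)
h = 278688 (h = (163130 + 38297) + 77261 = 201427 + 77261 = 278688)
R = -16629 (R = -241*69 = -16629)
R - h = -16629 - 1*278688 = -16629 - 278688 = -295317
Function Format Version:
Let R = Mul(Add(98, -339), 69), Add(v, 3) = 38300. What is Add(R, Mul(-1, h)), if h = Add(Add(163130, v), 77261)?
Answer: -295317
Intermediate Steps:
v = 38297 (v = Add(-3, 38300) = 38297)
h = 278688 (h = Add(Add(163130, 38297), 77261) = Add(201427, 77261) = 278688)
R = -16629 (R = Mul(-241, 69) = -16629)
Add(R, Mul(-1, h)) = Add(-16629, Mul(-1, 278688)) = Add(-16629, -278688) = -295317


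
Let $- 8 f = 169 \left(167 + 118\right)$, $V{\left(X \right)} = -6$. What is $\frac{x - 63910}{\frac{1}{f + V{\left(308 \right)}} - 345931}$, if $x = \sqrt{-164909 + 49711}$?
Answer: $\frac{440184690}{2382624473} - \frac{48213 i \sqrt{115198}}{16678371311} \approx 0.18475 - 0.00098114 i$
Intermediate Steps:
$f = - \frac{48165}{8}$ ($f = - \frac{169 \left(167 + 118\right)}{8} = - \frac{169 \cdot 285}{8} = \left(- \frac{1}{8}\right) 48165 = - \frac{48165}{8} \approx -6020.6$)
$x = i \sqrt{115198}$ ($x = \sqrt{-115198} = i \sqrt{115198} \approx 339.41 i$)
$\frac{x - 63910}{\frac{1}{f + V{\left(308 \right)}} - 345931} = \frac{i \sqrt{115198} - 63910}{\frac{1}{- \frac{48165}{8} - 6} - 345931} = \frac{-63910 + i \sqrt{115198}}{\frac{1}{- \frac{48213}{8}} - 345931} = \frac{-63910 + i \sqrt{115198}}{- \frac{8}{48213} - 345931} = \frac{-63910 + i \sqrt{115198}}{- \frac{16678371311}{48213}} = \left(-63910 + i \sqrt{115198}\right) \left(- \frac{48213}{16678371311}\right) = \frac{440184690}{2382624473} - \frac{48213 i \sqrt{115198}}{16678371311}$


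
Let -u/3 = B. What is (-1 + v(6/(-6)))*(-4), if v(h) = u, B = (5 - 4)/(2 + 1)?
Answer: 8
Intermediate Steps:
B = 1/3 ≈ 0.33333
u = -1 (u = -3*1/3 = -1)
v(h) = -1
(-1 + v(6/(-6)))*(-4) = (-1 - 1)*(-4) = -2*(-4) = 8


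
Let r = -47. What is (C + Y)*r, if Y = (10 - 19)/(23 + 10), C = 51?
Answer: -26226/11 ≈ -2384.2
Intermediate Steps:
Y = -3/11 (Y = -9/33 = -9*1/33 = -3/11 ≈ -0.27273)
(C + Y)*r = (51 - 3/11)*(-47) = (558/11)*(-47) = -26226/11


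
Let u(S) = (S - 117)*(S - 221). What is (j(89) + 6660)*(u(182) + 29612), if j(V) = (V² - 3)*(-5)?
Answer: -891645610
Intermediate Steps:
j(V) = 15 - 5*V² (j(V) = (-3 + V²)*(-5) = 15 - 5*V²)
u(S) = (-221 + S)*(-117 + S) (u(S) = (-117 + S)*(-221 + S) = (-221 + S)*(-117 + S))
(j(89) + 6660)*(u(182) + 29612) = ((15 - 5*89²) + 6660)*((25857 + 182² - 338*182) + 29612) = ((15 - 5*7921) + 6660)*((25857 + 33124 - 61516) + 29612) = ((15 - 39605) + 6660)*(-2535 + 29612) = (-39590 + 6660)*27077 = -32930*27077 = -891645610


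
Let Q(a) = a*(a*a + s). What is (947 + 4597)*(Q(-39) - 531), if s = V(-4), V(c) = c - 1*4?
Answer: -330078672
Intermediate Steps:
V(c) = -4 + c (V(c) = c - 4 = -4 + c)
s = -8 (s = -4 - 4 = -8)
Q(a) = a*(-8 + a²) (Q(a) = a*(a*a - 8) = a*(a² - 8) = a*(-8 + a²))
(947 + 4597)*(Q(-39) - 531) = (947 + 4597)*(-39*(-8 + (-39)²) - 531) = 5544*(-39*(-8 + 1521) - 531) = 5544*(-39*1513 - 531) = 5544*(-59007 - 531) = 5544*(-59538) = -330078672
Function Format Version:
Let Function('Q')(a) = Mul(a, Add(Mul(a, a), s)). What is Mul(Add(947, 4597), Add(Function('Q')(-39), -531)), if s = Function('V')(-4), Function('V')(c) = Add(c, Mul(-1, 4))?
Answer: -330078672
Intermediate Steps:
Function('V')(c) = Add(-4, c) (Function('V')(c) = Add(c, -4) = Add(-4, c))
s = -8 (s = Add(-4, -4) = -8)
Function('Q')(a) = Mul(a, Add(-8, Pow(a, 2))) (Function('Q')(a) = Mul(a, Add(Mul(a, a), -8)) = Mul(a, Add(Pow(a, 2), -8)) = Mul(a, Add(-8, Pow(a, 2))))
Mul(Add(947, 4597), Add(Function('Q')(-39), -531)) = Mul(Add(947, 4597), Add(Mul(-39, Add(-8, Pow(-39, 2))), -531)) = Mul(5544, Add(Mul(-39, Add(-8, 1521)), -531)) = Mul(5544, Add(Mul(-39, 1513), -531)) = Mul(5544, Add(-59007, -531)) = Mul(5544, -59538) = -330078672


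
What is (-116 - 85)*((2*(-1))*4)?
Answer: 1608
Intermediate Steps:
(-116 - 85)*((2*(-1))*4) = -(-402)*4 = -201*(-8) = 1608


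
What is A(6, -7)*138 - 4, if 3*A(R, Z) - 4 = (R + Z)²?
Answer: 226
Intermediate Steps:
A(R, Z) = 4/3 + (R + Z)²/3
A(6, -7)*138 - 4 = (4/3 + (6 - 7)²/3)*138 - 4 = (4/3 + (⅓)*(-1)²)*138 - 4 = (4/3 + (⅓)*1)*138 - 4 = (4/3 + ⅓)*138 - 4 = (5/3)*138 - 4 = 230 - 4 = 226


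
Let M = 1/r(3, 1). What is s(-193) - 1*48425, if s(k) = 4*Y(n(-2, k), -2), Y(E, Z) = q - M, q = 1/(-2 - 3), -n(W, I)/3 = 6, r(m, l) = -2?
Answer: -242119/5 ≈ -48424.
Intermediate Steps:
n(W, I) = -18 (n(W, I) = -3*6 = -18)
M = -½ (M = 1/(-2) = -½ ≈ -0.50000)
q = -⅕ (q = 1/(-5) = -⅕ ≈ -0.20000)
Y(E, Z) = 3/10 (Y(E, Z) = -⅕ - 1*(-½) = -⅕ + ½ = 3/10)
s(k) = 6/5 (s(k) = 4*(3/10) = 6/5)
s(-193) - 1*48425 = 6/5 - 1*48425 = 6/5 - 48425 = -242119/5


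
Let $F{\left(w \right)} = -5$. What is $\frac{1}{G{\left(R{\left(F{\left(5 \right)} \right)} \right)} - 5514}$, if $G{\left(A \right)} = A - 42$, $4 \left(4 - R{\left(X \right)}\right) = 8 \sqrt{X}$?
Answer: $\frac{i}{2 \left(\sqrt{5} - 2776 i\right)} \approx -0.00018012 + 1.4508 \cdot 10^{-7} i$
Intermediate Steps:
$R{\left(X \right)} = 4 - 2 \sqrt{X}$ ($R{\left(X \right)} = 4 - \frac{8 \sqrt{X}}{4} = 4 - 2 \sqrt{X}$)
$G{\left(A \right)} = -42 + A$
$\frac{1}{G{\left(R{\left(F{\left(5 \right)} \right)} \right)} - 5514} = \frac{1}{\left(-42 + \left(4 - 2 \sqrt{-5}\right)\right) - 5514} = \frac{1}{\left(-42 + \left(4 - 2 i \sqrt{5}\right)\right) - 5514} = \frac{1}{\left(-38 - 2 i \sqrt{5}\right) - 5514} = \frac{1}{-5552 - 2 i \sqrt{5}}$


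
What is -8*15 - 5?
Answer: -125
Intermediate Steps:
-8*15 - 5 = -120 - 5 = -125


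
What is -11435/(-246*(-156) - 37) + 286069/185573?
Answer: 8845572136/7114683247 ≈ 1.2433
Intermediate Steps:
-11435/(-246*(-156) - 37) + 286069/185573 = -11435/(38376 - 37) + 286069*(1/185573) = -11435/38339 + 286069/185573 = 8845572136/7114683247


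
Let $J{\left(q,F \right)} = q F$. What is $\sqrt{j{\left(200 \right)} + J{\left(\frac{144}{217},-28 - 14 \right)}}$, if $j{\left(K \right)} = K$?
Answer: $\frac{2 \sqrt{41354}}{31} \approx 13.12$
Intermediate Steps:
$J{\left(q,F \right)} = F q$
$\sqrt{j{\left(200 \right)} + J{\left(\frac{144}{217},-28 - 14 \right)}} = \sqrt{200 + \left(-28 - 14\right) \frac{144}{217}} = \sqrt{200 - 42 \cdot 144 \cdot \frac{1}{217}} = \sqrt{200 - \frac{864}{31}} = \sqrt{\frac{5336}{31}} = \frac{2 \sqrt{41354}}{31}$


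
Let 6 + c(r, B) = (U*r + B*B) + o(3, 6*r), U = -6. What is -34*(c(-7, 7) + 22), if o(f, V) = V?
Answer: -2210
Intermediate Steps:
c(r, B) = -6 + B**2 (c(r, B) = -6 + ((-6*r + B*B) + 6*r) = -6 + ((-6*r + B**2) + 6*r) = -6 + ((B**2 - 6*r) + 6*r) = -6 + B**2)
-34*(c(-7, 7) + 22) = -34*((-6 + 7**2) + 22) = -34*((-6 + 49) + 22) = -34*(43 + 22) = -34*65 = -2210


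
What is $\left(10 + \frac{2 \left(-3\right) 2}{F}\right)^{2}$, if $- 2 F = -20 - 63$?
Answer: $\frac{649636}{6889} \approx 94.301$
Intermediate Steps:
$F = \frac{83}{2}$ ($F = - \frac{-20 - 63}{2} = \left(- \frac{1}{2}\right) \left(-83\right) = \frac{83}{2} \approx 41.5$)
$\left(10 + \frac{2 \left(-3\right) 2}{F}\right)^{2} = \left(10 + \frac{2 \left(-3\right) 2}{\frac{83}{2}}\right)^{2} = \left(10 + \left(-6\right) 2 \cdot \frac{2}{83}\right)^{2} = \left(10 - \frac{24}{83}\right)^{2} = \left(\frac{806}{83}\right)^{2} = \frac{649636}{6889}$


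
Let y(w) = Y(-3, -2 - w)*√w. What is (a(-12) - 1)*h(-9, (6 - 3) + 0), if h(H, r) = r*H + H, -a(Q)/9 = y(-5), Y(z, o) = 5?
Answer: 36 + 1620*I*√5 ≈ 36.0 + 3622.4*I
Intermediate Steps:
y(w) = 5*√w
a(Q) = -45*I*√5 (a(Q) = -45*√(-5) = -45*I*√5)
h(H, r) = H + H*r (h(H, r) = H*r + H = H + H*r)
(a(-12) - 1)*h(-9, (6 - 3) + 0) = (-45*I*√5 - 1)*(-9*(1 + ((6 - 3) + 0))) = (-1 - 45*I*√5)*(-9*(1 + (3 + 0))) = (-1 - 45*I*√5)*(-9*(1 + 3)) = (-1 - 45*I*√5)*(-9*4) = (-1 - 45*I*√5)*(-36) = 36 + 1620*I*√5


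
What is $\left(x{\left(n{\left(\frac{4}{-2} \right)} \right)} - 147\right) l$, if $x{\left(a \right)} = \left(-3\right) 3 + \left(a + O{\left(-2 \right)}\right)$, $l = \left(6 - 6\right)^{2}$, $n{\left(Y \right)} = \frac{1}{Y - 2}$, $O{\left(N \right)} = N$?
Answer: $0$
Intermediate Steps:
$n{\left(Y \right)} = \frac{1}{-2 + Y}$
$l = 0$ ($l = 0^{2} = 0$)
$x{\left(a \right)} = -11 + a$ ($x{\left(a \right)} = \left(-3\right) 3 + \left(a - 2\right) = -9 + \left(-2 + a\right) = -11 + a$)
$\left(x{\left(n{\left(\frac{4}{-2} \right)} \right)} - 147\right) l = \left(\left(-11 + \frac{1}{-2 + \frac{4}{-2}}\right) - 147\right) 0 = \left(\left(-11 + \frac{1}{-2 + 4 \left(- \frac{1}{2}\right)}\right) - 147\right) 0 = \left(\left(-11 + \frac{1}{-2 - 2}\right) - 147\right) 0 = \left(\left(-11 + \frac{1}{-4}\right) - 147\right) 0 = \left(\left(-11 - \frac{1}{4}\right) - 147\right) 0 = \left(- \frac{45}{4} - 147\right) 0 = \left(- \frac{633}{4}\right) 0 = 0$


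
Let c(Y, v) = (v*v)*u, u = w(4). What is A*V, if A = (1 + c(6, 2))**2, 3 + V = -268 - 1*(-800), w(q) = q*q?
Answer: 2235025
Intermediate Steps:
w(q) = q**2
u = 16 (u = 4**2 = 16)
c(Y, v) = 16*v**2 (c(Y, v) = (v*v)*16 = v**2*16 = 16*v**2)
V = 529 (V = -3 + (-268 - 1*(-800)) = -3 + (-268 + 800) = -3 + 532 = 529)
A = 4225 (A = (1 + 16*2**2)**2 = (1 + 16*4)**2 = (1 + 64)**2 = 65**2 = 4225)
A*V = 4225*529 = 2235025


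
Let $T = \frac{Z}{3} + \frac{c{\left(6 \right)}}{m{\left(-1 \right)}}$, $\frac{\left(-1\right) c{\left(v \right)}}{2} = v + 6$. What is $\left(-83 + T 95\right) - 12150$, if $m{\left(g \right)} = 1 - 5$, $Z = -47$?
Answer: $- \frac{39454}{3} \approx -13151.0$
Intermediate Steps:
$m{\left(g \right)} = -4$
$c{\left(v \right)} = -12 - 2 v$ ($c{\left(v \right)} = - 2 \left(v + 6\right) = - 2 \left(6 + v\right) = -12 - 2 v$)
$T = - \frac{29}{3}$ ($T = - \frac{47}{3} + \frac{-12 - 12}{-4} = \left(-47\right) \frac{1}{3} + \left(-12 - 12\right) \left(- \frac{1}{4}\right) = - \frac{47}{3} - -6 = - \frac{47}{3} + 6 = - \frac{29}{3} \approx -9.6667$)
$\left(-83 + T 95\right) - 12150 = \left(-83 - \frac{2755}{3}\right) - 12150 = - \frac{3004}{3} - 12150 = - \frac{39454}{3}$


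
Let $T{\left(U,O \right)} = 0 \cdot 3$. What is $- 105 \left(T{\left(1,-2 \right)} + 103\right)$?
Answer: $-10815$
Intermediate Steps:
$T{\left(U,O \right)} = 0$
$- 105 \left(T{\left(1,-2 \right)} + 103\right) = - 105 \left(0 + 103\right) = \left(-105\right) 103 = -10815$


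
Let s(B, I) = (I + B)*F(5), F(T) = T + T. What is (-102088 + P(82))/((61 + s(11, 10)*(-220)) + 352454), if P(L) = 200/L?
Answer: -4185508/12558915 ≈ -0.33327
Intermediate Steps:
F(T) = 2*T
s(B, I) = 10*B + 10*I (s(B, I) = (I + B)*(2*5) = (B + I)*10 = 10*B + 10*I)
(-102088 + P(82))/((61 + s(11, 10)*(-220)) + 352454) = (-102088 + 200/82)/((61 + (10*11 + 10*10)*(-220)) + 352454) = (-102088 + 200*(1/82))/((61 + (110 + 100)*(-220)) + 352454) = (-102088 + 100/41)/((61 + 210*(-220)) + 352454) = -4185508/(41*((61 - 46200) + 352454)) = -4185508/(41*(-46139 + 352454)) = -4185508/41/306315 = -4185508/41*1/306315 = -4185508/12558915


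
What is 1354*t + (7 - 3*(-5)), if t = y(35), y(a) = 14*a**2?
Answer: 23221122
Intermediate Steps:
t = 17150 (t = 14*35**2 = 14*1225 = 17150)
1354*t + (7 - 3*(-5)) = 1354*17150 + (7 - 3*(-5)) = 23221100 + (7 + 15) = 23221100 + 22 = 23221122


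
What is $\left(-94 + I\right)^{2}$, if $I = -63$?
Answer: $24649$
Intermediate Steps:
$\left(-94 + I\right)^{2} = \left(-94 - 63\right)^{2} = \left(-157\right)^{2} = 24649$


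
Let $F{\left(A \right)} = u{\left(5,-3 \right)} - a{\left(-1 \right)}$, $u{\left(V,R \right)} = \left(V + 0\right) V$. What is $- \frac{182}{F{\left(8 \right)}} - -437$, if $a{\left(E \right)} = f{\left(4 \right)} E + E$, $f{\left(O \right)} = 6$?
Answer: $\frac{6901}{16} \approx 431.31$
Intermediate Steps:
$a{\left(E \right)} = 7 E$ ($a{\left(E \right)} = 6 E + E = 7 E$)
$u{\left(V,R \right)} = V^{2}$ ($u{\left(V,R \right)} = V V = V^{2}$)
$F{\left(A \right)} = 32$ ($F{\left(A \right)} = 5^{2} - 7 \left(-1\right) = 25 - -7 = 25 + 7 = 32$)
$- \frac{182}{F{\left(8 \right)}} - -437 = - \frac{182}{32} - -437 = \left(-182\right) \frac{1}{32} + 437 = - \frac{91}{16} + 437 = \frac{6901}{16}$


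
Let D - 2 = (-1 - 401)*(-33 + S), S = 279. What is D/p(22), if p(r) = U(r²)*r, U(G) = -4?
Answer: 4495/4 ≈ 1123.8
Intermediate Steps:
p(r) = -4*r
D = -98890 (D = 2 + (-1 - 401)*(-33 + 279) = 2 - 402*246 = 2 - 98892 = -98890)
D/p(22) = -98890/((-4*22)) = -98890/(-88) = -98890*(-1/88) = 4495/4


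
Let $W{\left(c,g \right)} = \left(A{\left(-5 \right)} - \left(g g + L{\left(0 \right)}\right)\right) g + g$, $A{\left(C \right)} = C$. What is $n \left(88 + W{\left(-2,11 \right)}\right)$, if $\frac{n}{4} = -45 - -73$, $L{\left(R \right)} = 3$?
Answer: $-147840$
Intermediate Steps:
$n = 112$ ($n = 4 \left(-45 - -73\right) = 4 \left(-45 + 73\right) = 4 \cdot 28 = 112$)
$W{\left(c,g \right)} = g + g \left(-8 - g^{2}\right)$ ($W{\left(c,g \right)} = \left(-5 - \left(g g + 3\right)\right) g + g = \left(-5 - \left(g^{2} + 3\right)\right) g + g = \left(-5 - \left(3 + g^{2}\right)\right) g + g = \left(-8 - g^{2}\right) g + g = g \left(-8 - g^{2}\right) + g = g + g \left(-8 - g^{2}\right)$)
$n \left(88 + W{\left(-2,11 \right)}\right) = 112 \left(88 - 11 \left(7 + 11^{2}\right)\right) = 112 \left(88 - 11 \left(7 + 121\right)\right) = 112 \left(88 - 11 \cdot 128\right) = 112 \left(88 - 1408\right) = 112 \left(-1320\right) = -147840$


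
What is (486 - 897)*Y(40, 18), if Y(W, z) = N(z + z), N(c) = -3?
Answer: 1233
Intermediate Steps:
Y(W, z) = -3
(486 - 897)*Y(40, 18) = (486 - 897)*(-3) = -411*(-3) = 1233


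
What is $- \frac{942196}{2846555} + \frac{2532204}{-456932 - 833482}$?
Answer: $- \frac{1403980144394}{612205737295} \approx -2.2933$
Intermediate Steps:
$- \frac{942196}{2846555} + \frac{2532204}{-456932 - 833482} = \left(-942196\right) \frac{1}{2846555} + \frac{2532204}{-1290414} = - \frac{942196}{2846555} + 2532204 \left(- \frac{1}{1290414}\right) = - \frac{942196}{2846555} - \frac{422034}{215069} = - \frac{1403980144394}{612205737295}$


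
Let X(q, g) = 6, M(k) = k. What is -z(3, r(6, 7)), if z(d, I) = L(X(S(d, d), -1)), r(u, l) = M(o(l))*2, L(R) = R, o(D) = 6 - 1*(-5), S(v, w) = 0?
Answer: -6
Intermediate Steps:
o(D) = 11 (o(D) = 6 + 5 = 11)
r(u, l) = 22 (r(u, l) = 11*2 = 22)
z(d, I) = 6
-z(3, r(6, 7)) = -1*6 = -6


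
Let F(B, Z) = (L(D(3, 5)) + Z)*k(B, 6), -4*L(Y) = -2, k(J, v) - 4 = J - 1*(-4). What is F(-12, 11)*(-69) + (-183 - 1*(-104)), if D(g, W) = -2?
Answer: 3095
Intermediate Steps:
k(J, v) = 8 + J (k(J, v) = 4 + (J - 1*(-4)) = 4 + (J + 4) = 4 + (4 + J) = 8 + J)
L(Y) = ½ (L(Y) = -¼*(-2) = ½)
F(B, Z) = (½ + Z)*(8 + B)
F(-12, 11)*(-69) + (-183 - 1*(-104)) = ((1 + 2*11)*(8 - 12)/2)*(-69) + (-183 - 1*(-104)) = ((½)*(1 + 22)*(-4))*(-69) + (-183 + 104) = ((½)*23*(-4))*(-69) - 79 = -46*(-69) - 79 = 3174 - 79 = 3095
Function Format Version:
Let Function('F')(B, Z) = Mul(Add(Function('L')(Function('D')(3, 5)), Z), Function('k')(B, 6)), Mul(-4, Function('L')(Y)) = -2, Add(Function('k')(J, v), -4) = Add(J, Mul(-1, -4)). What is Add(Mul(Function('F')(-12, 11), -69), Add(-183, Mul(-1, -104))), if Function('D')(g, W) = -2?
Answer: 3095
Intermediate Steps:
Function('k')(J, v) = Add(8, J) (Function('k')(J, v) = Add(4, Add(J, Mul(-1, -4))) = Add(4, Add(J, 4)) = Add(4, Add(4, J)) = Add(8, J))
Function('L')(Y) = Rational(1, 2) (Function('L')(Y) = Mul(Rational(-1, 4), -2) = Rational(1, 2))
Function('F')(B, Z) = Mul(Add(Rational(1, 2), Z), Add(8, B))
Add(Mul(Function('F')(-12, 11), -69), Add(-183, Mul(-1, -104))) = Add(Mul(Mul(Rational(1, 2), Add(1, Mul(2, 11)), Add(8, -12)), -69), Add(-183, Mul(-1, -104))) = Add(Mul(Mul(Rational(1, 2), Add(1, 22), -4), -69), Add(-183, 104)) = Add(Mul(Mul(Rational(1, 2), 23, -4), -69), -79) = Add(Mul(-46, -69), -79) = Add(3174, -79) = 3095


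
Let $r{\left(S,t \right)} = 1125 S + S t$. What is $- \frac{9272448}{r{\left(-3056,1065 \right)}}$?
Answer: $\frac{96588}{69715} \approx 1.3855$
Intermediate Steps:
$- \frac{9272448}{r{\left(-3056,1065 \right)}} = - \frac{9272448}{\left(-3056\right) \left(1125 + 1065\right)} = - \frac{9272448}{\left(-3056\right) 2190} = - \frac{9272448}{-6692640} = \left(-9272448\right) \left(- \frac{1}{6692640}\right) = \frac{96588}{69715}$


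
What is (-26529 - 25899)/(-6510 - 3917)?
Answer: 52428/10427 ≈ 5.0281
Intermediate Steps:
(-26529 - 25899)/(-6510 - 3917) = -52428/(-10427) = -52428*(-1/10427) = 52428/10427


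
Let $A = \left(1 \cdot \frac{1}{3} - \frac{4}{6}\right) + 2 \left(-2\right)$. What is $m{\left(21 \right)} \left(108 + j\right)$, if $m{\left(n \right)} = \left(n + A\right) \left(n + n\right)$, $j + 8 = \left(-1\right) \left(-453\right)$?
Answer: $387100$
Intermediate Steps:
$A = - \frac{13}{3}$ ($A = \left(1 \cdot \frac{1}{3} - \frac{2}{3}\right) - 4 = \left(\frac{1}{3} - \frac{2}{3}\right) - 4 = - \frac{1}{3} - 4 = - \frac{13}{3} \approx -4.3333$)
$j = 445$ ($j = -8 - -453 = -8 + 453 = 445$)
$m{\left(n \right)} = 2 n \left(- \frac{13}{3} + n\right)$ ($m{\left(n \right)} = \left(n - \frac{13}{3}\right) \left(n + n\right) = \left(- \frac{13}{3} + n\right) 2 n = 2 n \left(- \frac{13}{3} + n\right)$)
$m{\left(21 \right)} \left(108 + j\right) = \frac{2}{3} \cdot 21 \left(-13 + 3 \cdot 21\right) \left(108 + 445\right) = \frac{2}{3} \cdot 21 \left(-13 + 63\right) 553 = \frac{2}{3} \cdot 21 \cdot 50 \cdot 553 = 700 \cdot 553 = 387100$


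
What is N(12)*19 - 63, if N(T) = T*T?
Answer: 2673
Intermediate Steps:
N(T) = T**2
N(12)*19 - 63 = 12**2*19 - 63 = 144*19 - 63 = 2736 - 63 = 2673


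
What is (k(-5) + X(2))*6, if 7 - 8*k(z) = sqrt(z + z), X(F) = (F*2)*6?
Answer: 597/4 - 3*I*sqrt(10)/4 ≈ 149.25 - 2.3717*I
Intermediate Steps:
X(F) = 12*F (X(F) = (2*F)*6 = 12*F)
k(z) = 7/8 - sqrt(2)*sqrt(z)/8 (k(z) = 7/8 - sqrt(z + z)/8 = 7/8 - sqrt(2)*sqrt(z)/8)
(k(-5) + X(2))*6 = ((7/8 - sqrt(2)*sqrt(-5)/8) + 12*2)*6 = ((7/8 - sqrt(2)*I*sqrt(5)/8) + 24)*6 = ((7/8 - I*sqrt(10)/8) + 24)*6 = (199/8 - I*sqrt(10)/8)*6 = 597/4 - 3*I*sqrt(10)/4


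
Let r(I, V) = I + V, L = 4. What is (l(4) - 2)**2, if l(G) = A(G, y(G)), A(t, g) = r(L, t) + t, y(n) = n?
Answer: 100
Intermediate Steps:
A(t, g) = 4 + 2*t (A(t, g) = (4 + t) + t = 4 + 2*t)
l(G) = 4 + 2*G
(l(4) - 2)**2 = ((4 + 2*4) - 2)**2 = ((4 + 8) - 2)**2 = (12 - 2)**2 = 10**2 = 100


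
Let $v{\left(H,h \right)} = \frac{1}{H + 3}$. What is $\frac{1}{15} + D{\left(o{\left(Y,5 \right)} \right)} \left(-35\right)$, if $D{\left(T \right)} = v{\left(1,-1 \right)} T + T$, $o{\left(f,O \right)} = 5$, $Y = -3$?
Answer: $- \frac{13121}{60} \approx -218.68$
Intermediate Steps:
$v{\left(H,h \right)} = \frac{1}{3 + H}$
$D{\left(T \right)} = \frac{5 T}{4}$ ($D{\left(T \right)} = \frac{T}{3 + 1} + T = \frac{T}{4} + T = \frac{5 T}{4}$)
$\frac{1}{15} + D{\left(o{\left(Y,5 \right)} \right)} \left(-35\right) = \frac{1}{15} + \frac{5}{4} \cdot 5 \left(-35\right) = \frac{1}{15} + \frac{25}{4} \left(-35\right) = \frac{1}{15} - \frac{875}{4} = - \frac{13121}{60}$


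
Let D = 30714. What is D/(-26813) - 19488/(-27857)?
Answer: -333068154/746929741 ≈ -0.44592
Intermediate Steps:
D/(-26813) - 19488/(-27857) = 30714/(-26813) - 19488/(-27857) = 30714*(-1/26813) - 19488*(-1/27857) = -30714/26813 + 19488/27857 = -333068154/746929741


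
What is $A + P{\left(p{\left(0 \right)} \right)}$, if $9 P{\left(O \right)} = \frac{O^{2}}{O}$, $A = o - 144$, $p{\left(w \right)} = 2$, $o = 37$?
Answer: $- \frac{961}{9} \approx -106.78$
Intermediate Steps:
$A = -107$ ($A = 37 - 144 = -107$)
$P{\left(O \right)} = \frac{O}{9}$ ($P{\left(O \right)} = \frac{O^{2} \frac{1}{O}}{9} = \frac{O}{9}$)
$A + P{\left(p{\left(0 \right)} \right)} = -107 + \frac{1}{9} \cdot 2 = -107 + \frac{2}{9} = - \frac{961}{9}$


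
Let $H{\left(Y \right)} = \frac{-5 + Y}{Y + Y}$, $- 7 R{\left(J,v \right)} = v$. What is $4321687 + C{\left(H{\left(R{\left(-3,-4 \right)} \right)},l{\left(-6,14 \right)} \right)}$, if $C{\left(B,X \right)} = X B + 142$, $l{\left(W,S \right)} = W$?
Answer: $\frac{17287409}{4} \approx 4.3219 \cdot 10^{6}$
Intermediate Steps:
$R{\left(J,v \right)} = - \frac{v}{7}$
$H{\left(Y \right)} = \frac{-5 + Y}{2 Y}$
$C{\left(B,X \right)} = 142 + B X$ ($C{\left(B,X \right)} = B X + 142 = 142 + B X$)
$4321687 + C{\left(H{\left(R{\left(-3,-4 \right)} \right)},l{\left(-6,14 \right)} \right)} = 4321687 + \left(142 + \frac{-5 - - \frac{4}{7}}{2 \left(\left(- \frac{1}{7}\right) \left(-4\right)\right)} \left(-6\right)\right) = 4321687 + \left(142 + \frac{-5 + \frac{4}{7}}{2 \cdot \frac{4}{7}} \left(-6\right)\right) = 4321687 + \left(142 + \frac{1}{2} \cdot \frac{7}{4} \left(- \frac{31}{7}\right) \left(-6\right)\right) = 4321687 + \left(142 - - \frac{93}{4}\right) = 4321687 + \left(142 + \frac{93}{4}\right) = 4321687 + \frac{661}{4} = \frac{17287409}{4}$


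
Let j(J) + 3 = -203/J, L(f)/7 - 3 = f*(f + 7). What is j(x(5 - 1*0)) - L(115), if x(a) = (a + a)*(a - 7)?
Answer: -1964477/20 ≈ -98224.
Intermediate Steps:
L(f) = 21 + 7*f*(7 + f) (L(f) = 21 + 7*(f*(f + 7)) = 21 + 7*(f*(7 + f)) = 21 + 7*f*(7 + f))
x(a) = 2*a*(-7 + a) (x(a) = (2*a)*(-7 + a) = 2*a*(-7 + a))
j(J) = -3 - 203/J
j(x(5 - 1*0)) - L(115) = (-3 - 203*1/(2*(-7 + (5 - 1*0))*(5 - 1*0))) - (21 + 7*115² + 49*115) = (-3 - 203*1/(2*(-7 + (5 + 0))*(5 + 0))) - (21 + 7*13225 + 5635) = (-3 - 203*1/(10*(-7 + 5))) - (21 + 92575 + 5635) = (-3 - 203/(2*5*(-2))) - 1*98231 = (-3 - 203/(-20)) - 98231 = (-3 - 203*(-1/20)) - 98231 = (-3 + 203/20) - 98231 = 143/20 - 98231 = -1964477/20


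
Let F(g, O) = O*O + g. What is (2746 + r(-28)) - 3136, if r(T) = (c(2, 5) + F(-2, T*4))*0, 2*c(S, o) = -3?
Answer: -390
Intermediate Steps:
c(S, o) = -3/2 (c(S, o) = (½)*(-3) = -3/2)
F(g, O) = g + O² (F(g, O) = O² + g = g + O²)
r(T) = 0 (r(T) = (-3/2 + (-2 + (T*4)²))*0 = (-3/2 + (-2 + (4*T)²))*0 = (-3/2 + (-2 + 16*T²))*0 = (-7/2 + 16*T²)*0 = 0)
(2746 + r(-28)) - 3136 = (2746 + 0) - 3136 = 2746 - 3136 = -390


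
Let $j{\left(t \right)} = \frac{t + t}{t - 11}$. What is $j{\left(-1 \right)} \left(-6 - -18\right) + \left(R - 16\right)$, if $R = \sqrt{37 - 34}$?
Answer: $-14 + \sqrt{3} \approx -12.268$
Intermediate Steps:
$R = \sqrt{3} \approx 1.732$
$j{\left(t \right)} = \frac{2 t}{-11 + t}$
$j{\left(-1 \right)} \left(-6 - -18\right) + \left(R - 16\right) = 2 \left(-1\right) \frac{1}{-11 - 1} \left(-6 - -18\right) - \left(16 - \sqrt{3}\right) = 2 \left(-1\right) \frac{1}{-12} \left(-6 + 18\right) - \left(16 - \sqrt{3}\right) = 2 \left(-1\right) \left(- \frac{1}{12}\right) 12 - \left(16 - \sqrt{3}\right) = \frac{1}{6} \cdot 12 - \left(16 - \sqrt{3}\right) = 2 - \left(16 - \sqrt{3}\right) = -14 + \sqrt{3}$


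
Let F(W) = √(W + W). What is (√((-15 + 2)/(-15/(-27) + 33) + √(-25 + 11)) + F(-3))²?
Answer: (√302*√(-117 + 302*I*√14) + 302*I*√6)²/91204 ≈ -13.444 + 10.105*I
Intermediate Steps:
F(W) = √2*√W (F(W) = √(2*W) = √2*√W)
(√((-15 + 2)/(-15/(-27) + 33) + √(-25 + 11)) + F(-3))² = (√((-15 + 2)/(-15/(-27) + 33) + √(-25 + 11)) + √2*√(-3))² = (√(-13/(-15*(-1/27) + 33) + √(-14)) + √2*(I*√3))² = (√(-13/(5/9 + 33) + I*√14) + I*√6)² = (√(-13/302/9 + I*√14) + I*√6)² = (√(-13*9/302 + I*√14) + I*√6)² = (√(-117/302 + I*√14) + I*√6)²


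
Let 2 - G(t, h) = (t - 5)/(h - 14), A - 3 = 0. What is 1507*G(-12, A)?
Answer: 685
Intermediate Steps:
A = 3 (A = 3 + 0 = 3)
G(t, h) = 2 - (-5 + t)/(-14 + h) (G(t, h) = 2 - (t - 5)/(h - 14) = 2 - (-5 + t)/(-14 + h))
1507*G(-12, A) = 1507*((-23 - 1*(-12) + 2*3)/(-14 + 3)) = 1507*((-23 + 12 + 6)/(-11)) = 1507*(-1/11*(-5)) = 1507*(5/11) = 685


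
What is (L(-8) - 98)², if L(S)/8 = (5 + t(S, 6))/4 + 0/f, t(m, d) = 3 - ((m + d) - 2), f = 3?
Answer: 5476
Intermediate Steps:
t(m, d) = 5 - d - m (t(m, d) = 3 - ((d + m) - 2) = 3 - (-2 + d + m) = 3 + (2 - d - m) = 5 - d - m)
L(S) = 8 - 2*S (L(S) = 8*((5 + (5 - 1*6 - S))/4 + 0/3) = 8*((5 + (5 - 6 - S))*(¼) + 0*(⅓)) = 8*((5 + (-1 - S))*(¼) + 0) = 8*((4 - S)*(¼) + 0) = 8*((1 - S/4) + 0) = 8*(1 - S/4) = 8 - 2*S)
(L(-8) - 98)² = ((8 - 2*(-8)) - 98)² = ((8 + 16) - 98)² = (24 - 98)² = (-74)² = 5476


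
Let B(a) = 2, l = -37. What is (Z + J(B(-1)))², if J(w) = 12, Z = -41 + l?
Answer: 4356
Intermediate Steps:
Z = -78 (Z = -41 - 37 = -78)
(Z + J(B(-1)))² = (-78 + 12)² = (-66)² = 4356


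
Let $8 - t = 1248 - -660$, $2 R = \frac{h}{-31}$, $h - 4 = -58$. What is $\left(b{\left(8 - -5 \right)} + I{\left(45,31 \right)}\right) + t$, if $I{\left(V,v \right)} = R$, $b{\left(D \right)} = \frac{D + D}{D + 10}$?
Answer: $- \frac{1353273}{713} \approx -1898.0$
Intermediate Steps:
$h = -54$ ($h = 4 - 58 = -54$)
$b{\left(D \right)} = \frac{2 D}{10 + D}$
$R = \frac{27}{31}$ ($R = \frac{\left(-54\right) \frac{1}{-31}}{2} = \frac{\left(-54\right) \left(- \frac{1}{31}\right)}{2} = \frac{1}{2} \cdot \frac{54}{31} = \frac{27}{31} \approx 0.87097$)
$I{\left(V,v \right)} = \frac{27}{31}$
$t = -1900$ ($t = 8 - \left(1248 - -660\right) = 8 - \left(1248 + 660\right) = 8 - 1908 = -1900$)
$\left(b{\left(8 - -5 \right)} + I{\left(45,31 \right)}\right) + t = \left(\frac{2 \left(8 - -5\right)}{10 + \left(8 - -5\right)} + \frac{27}{31}\right) - 1900 = \left(\frac{2 \left(8 + 5\right)}{10 + \left(8 + 5\right)} + \frac{27}{31}\right) - 1900 = \left(2 \cdot 13 \frac{1}{10 + 13} + \frac{27}{31}\right) - 1900 = \left(2 \cdot 13 \cdot \frac{1}{23} + \frac{27}{31}\right) - 1900 = \left(\frac{26}{23} + \frac{27}{31}\right) - 1900 = \frac{1427}{713} - 1900 = - \frac{1353273}{713}$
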